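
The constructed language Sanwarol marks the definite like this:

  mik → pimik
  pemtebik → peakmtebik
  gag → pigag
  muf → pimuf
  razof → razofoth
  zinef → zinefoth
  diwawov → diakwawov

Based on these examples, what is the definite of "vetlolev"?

veaktlolev

"vetlolev" has 3 vowels. The stems with 3 vowels (pemtebik → peakmtebik, diwawov → diakwawov) insert -ak- after the first vowel.
The other patterns: stems with 1 vowel add the prefix pi-; stems with 2 vowels add -oth.
So vetlolev → veaktlolev.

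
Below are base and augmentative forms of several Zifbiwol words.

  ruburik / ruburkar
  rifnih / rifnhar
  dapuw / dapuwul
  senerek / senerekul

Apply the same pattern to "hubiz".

hubzar

"hubiz" has last vowel 'i'. The stems whose last vowel is 'i' (ruburik → ruburkar, rifnih → rifnhar) delete the last vowel and add -ar.
The other pattern: stems whose last vowel is 'e' or 'u' add -ul.
So hubiz → hubzar.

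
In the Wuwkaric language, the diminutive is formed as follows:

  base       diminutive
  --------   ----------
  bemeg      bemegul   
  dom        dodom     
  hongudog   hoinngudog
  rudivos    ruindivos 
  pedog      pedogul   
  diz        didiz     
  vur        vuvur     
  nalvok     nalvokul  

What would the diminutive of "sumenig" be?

pedog and hongudog both end in -g yet inflect differently (pedogul, hoinngudog), so the final letter is not what conditions the rule; the number of vowels is.
"sumenig" has 3 vowels. The stems with 3 vowels (rudivos → ruindivos, hongudog → hoinngudog) insert -in- after the first vowel.
The other patterns: stems with 1 vowel repeat the first consonant+vowel as a prefix; stems with 2 vowels add -ul.
So sumenig → suinmenig.

suinmenig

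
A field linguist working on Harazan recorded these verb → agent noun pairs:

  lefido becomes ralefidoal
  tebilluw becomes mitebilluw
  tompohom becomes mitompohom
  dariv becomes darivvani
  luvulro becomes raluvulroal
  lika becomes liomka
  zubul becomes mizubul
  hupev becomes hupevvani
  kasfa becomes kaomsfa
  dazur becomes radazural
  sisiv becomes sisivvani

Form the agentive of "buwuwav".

"buwuwav" ends in -v. The stems ending in -v (hupev → hupevvani, sisiv → sisivvani, dariv → darivvani) double the final consonant and add -ani.
So buwuwav → buwuwavvani.

buwuwavvani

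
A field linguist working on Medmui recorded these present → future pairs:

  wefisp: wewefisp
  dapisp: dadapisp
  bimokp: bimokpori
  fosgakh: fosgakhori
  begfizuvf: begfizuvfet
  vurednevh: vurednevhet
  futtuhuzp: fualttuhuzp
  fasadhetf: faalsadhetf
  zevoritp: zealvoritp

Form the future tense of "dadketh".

wefisp and bimokp both end in -p yet inflect differently (wewefisp, bimokpori), so the final letter is not what conditions the rule; the second-to-last letter is.
"dadketh" has second-to-last letter 't'. The stems whose second-to-last letter is 't' (fasadhetf → faalsadhetf, zevoritp → zealvoritp) insert -al- after the first vowel.
So dadketh → daaldketh.

daaldketh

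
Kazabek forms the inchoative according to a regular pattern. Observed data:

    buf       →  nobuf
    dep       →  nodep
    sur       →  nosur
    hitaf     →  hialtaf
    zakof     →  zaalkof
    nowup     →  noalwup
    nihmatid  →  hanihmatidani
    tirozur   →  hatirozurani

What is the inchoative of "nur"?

buf and hitaf both end in -f yet inflect differently (nobuf, hialtaf), so the final letter is not what conditions the rule; the number of vowels is.
"nur" has 1 vowel. The stems with 1 vowel (buf → nobuf, dep → nodep, sur → nosur) add the prefix no-.
So nur → nonur.

nonur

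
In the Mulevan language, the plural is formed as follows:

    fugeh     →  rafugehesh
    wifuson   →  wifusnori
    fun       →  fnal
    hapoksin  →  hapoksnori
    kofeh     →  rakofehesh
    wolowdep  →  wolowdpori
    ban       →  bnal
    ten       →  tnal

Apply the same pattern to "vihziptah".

ban and wifuson both end in -n yet inflect differently (bnal, wifusnori), so the final letter is not what conditions the rule; the number of vowels is.
"vihziptah" has 3 vowels. The stems with 3 vowels (wifuson → wifusnori, hapoksin → hapoksnori, wolowdep → wolowdpori) delete the last vowel and add -ori.
So vihziptah → vihzipthori.

vihzipthori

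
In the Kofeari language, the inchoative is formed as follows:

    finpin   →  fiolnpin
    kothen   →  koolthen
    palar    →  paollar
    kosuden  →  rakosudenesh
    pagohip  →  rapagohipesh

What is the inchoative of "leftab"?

leolftab

kothen and kosuden both end in -n yet inflect differently (koolthen, rakosudenesh), so the final letter is not what conditions the rule; the number of vowels is.
"leftab" has 2 vowels. The stems with 2 vowels (kothen → koolthen, palar → paollar, finpin → fiolnpin) insert -ol- after the first vowel.
The other pattern: stems with 3 vowels add ra- … -esh around the stem.
So leftab → leolftab.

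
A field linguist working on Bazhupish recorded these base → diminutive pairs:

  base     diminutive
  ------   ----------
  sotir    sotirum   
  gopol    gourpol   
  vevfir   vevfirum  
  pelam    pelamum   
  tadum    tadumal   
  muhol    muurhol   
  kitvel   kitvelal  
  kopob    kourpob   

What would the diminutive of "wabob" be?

pelam and tadum both end in -m yet inflect differently (pelamum, tadumal), so the final letter is not what conditions the rule; the last vowel is.
"wabob" has last vowel 'o'. The stems whose last vowel is 'o' (muhol → muurhol, kopob → kourpob, gopol → gourpol) insert -ur- after the first vowel.
So wabob → waurbob.

waurbob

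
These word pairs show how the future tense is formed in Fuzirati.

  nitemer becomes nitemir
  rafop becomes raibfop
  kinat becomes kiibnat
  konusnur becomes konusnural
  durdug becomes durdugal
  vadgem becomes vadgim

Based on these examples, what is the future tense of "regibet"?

konusnur and nitemer both end in -r yet inflect differently (konusnural, nitemir), so the final letter is not what conditions the rule; the last vowel is.
"regibet" has last vowel 'e'. The stems whose last vowel is 'e' (nitemer → nitemir, vadgem → vadgim) change the last vowel to 'i'.
So regibet → regibit.

regibit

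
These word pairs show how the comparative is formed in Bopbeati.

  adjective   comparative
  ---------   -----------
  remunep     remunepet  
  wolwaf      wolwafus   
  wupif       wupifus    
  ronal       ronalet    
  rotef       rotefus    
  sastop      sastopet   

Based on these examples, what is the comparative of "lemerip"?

lemeripet

rotef and remunep both have last vowel 'e' yet inflect differently (rotefus, remunepet), so the last vowel is not what conditions the rule; the final letter is.
"lemerip" ends in -p. The stems ending in -p (remunep → remunepet, sastop → sastopet) add -et.
The other pattern: stems ending in -f add -us.
So lemerip → lemeripet.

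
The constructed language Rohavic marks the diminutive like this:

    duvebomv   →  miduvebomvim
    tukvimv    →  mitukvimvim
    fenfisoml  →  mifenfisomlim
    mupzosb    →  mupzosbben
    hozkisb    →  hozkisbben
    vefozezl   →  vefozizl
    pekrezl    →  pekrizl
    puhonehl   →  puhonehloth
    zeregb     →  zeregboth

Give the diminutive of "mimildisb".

fenfisoml and vefozezl both end in -l yet inflect differently (mifenfisomlim, vefozizl), so the final letter is not what conditions the rule; the second-to-last letter is.
"mimildisb" has second-to-last letter 's'. The stems whose second-to-last letter is 's' (mupzosb → mupzosbben, hozkisb → hozkisbben) double the final consonant and add -en.
So mimildisb → mimildisbben.

mimildisbben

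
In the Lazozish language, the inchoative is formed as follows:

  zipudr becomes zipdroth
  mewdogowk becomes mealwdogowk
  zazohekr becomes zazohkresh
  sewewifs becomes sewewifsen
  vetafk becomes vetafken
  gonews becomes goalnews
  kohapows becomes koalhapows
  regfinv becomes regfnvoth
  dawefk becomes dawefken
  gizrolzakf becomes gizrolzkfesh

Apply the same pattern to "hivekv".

"hivekv" has second-to-last letter 'k'. The stems whose second-to-last letter is 'k' (gizrolzakf → gizrolzkfesh, zazohekr → zazohkresh) delete the last vowel and add -esh.
So hivekv → hivkvesh.

hivkvesh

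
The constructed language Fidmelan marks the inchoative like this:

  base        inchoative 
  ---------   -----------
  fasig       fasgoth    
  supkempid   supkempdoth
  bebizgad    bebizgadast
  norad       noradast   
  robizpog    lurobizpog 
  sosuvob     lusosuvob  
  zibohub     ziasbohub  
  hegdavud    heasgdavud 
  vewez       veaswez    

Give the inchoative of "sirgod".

supkempid and bebizgad both end in -d yet inflect differently (supkempdoth, bebizgadast), so the final letter is not what conditions the rule; the last vowel is.
"sirgod" has last vowel 'o'. The stems whose last vowel is 'o' (robizpog → lurobizpog, sosuvob → lusosuvob) add the prefix lu-.
So sirgod → lusirgod.

lusirgod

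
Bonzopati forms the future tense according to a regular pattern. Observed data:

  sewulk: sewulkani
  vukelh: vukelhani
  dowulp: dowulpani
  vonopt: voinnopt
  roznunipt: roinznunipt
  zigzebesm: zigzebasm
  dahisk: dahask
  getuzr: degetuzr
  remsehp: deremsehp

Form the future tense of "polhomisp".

polhomasp

sewulk and dahisk both end in -k yet inflect differently (sewulkani, dahask), so the final letter is not what conditions the rule; the second-to-last letter is.
"polhomisp" has second-to-last letter 's'. The stems whose second-to-last letter is 's' (zigzebesm → zigzebasm, dahisk → dahask) change the last vowel to 'a'.
The other patterns: stems whose second-to-last letter is 'l' add -ani; stems whose second-to-last letter is 'p' insert -in- after the first vowel; stems whose second-to-last letter is 'h' or 'z' add the prefix de-.
So polhomisp → polhomasp.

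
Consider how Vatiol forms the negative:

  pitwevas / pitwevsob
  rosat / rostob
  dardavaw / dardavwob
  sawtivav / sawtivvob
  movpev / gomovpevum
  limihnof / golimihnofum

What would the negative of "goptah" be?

sawtivav and movpev both end in -v yet inflect differently (sawtivvob, gomovpevum), so the final letter is not what conditions the rule; the last vowel is.
"goptah" has last vowel 'a'. The stems whose last vowel is 'a' (pitwevas → pitwevsob, rosat → rostob, dardavaw → dardavwob) delete the last vowel and add -ob.
So goptah → gopthob.

gopthob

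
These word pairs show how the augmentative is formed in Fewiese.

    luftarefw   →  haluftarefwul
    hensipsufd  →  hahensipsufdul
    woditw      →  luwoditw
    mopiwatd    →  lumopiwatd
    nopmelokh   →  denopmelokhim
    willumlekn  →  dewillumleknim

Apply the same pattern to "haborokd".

"haborokd" has second-to-last letter 'k'. The stems whose second-to-last letter is 'k' (nopmelokh → denopmelokhim, willumlekn → dewillumleknim) add de- … -im around the stem.
So haborokd → dehaborokdim.

dehaborokdim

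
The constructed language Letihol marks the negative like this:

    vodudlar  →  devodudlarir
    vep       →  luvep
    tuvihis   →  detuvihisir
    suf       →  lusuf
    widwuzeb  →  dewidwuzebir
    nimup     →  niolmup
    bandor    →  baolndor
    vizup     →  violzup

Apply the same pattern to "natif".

naoltif

vep and nimup both end in -p yet inflect differently (luvep, niolmup), so the final letter is not what conditions the rule; the number of vowels is.
"natif" has 2 vowels. The stems with 2 vowels (nimup → niolmup, bandor → baolndor, vizup → violzup) insert -ol- after the first vowel.
The other patterns: stems with 1 vowel add the prefix lu-; stems with 3 vowels add de- … -ir around the stem.
So natif → naoltif.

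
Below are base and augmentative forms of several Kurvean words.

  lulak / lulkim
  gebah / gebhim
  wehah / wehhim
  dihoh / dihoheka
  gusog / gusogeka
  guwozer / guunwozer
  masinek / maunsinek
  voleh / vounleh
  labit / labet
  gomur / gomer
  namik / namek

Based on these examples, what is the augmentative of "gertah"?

gerthim

gebah and dihoh both end in -h yet inflect differently (gebhim, dihoheka), so the final letter is not what conditions the rule; the last vowel is.
"gertah" has last vowel 'a'. The stems whose last vowel is 'a' (lulak → lulkim, gebah → gebhim, wehah → wehhim) delete the last vowel and add -im.
The other patterns: stems whose last vowel is 'o' add -eka; stems whose last vowel is 'e' insert -un- after the first vowel; stems whose last vowel is 'i' or 'u' change the last vowel to 'e'.
So gertah → gerthim.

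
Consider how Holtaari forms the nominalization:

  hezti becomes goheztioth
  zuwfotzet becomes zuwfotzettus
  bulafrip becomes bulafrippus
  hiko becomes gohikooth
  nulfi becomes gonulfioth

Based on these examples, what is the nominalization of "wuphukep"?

"wuphukep" ends in a consonant. The stems ending in a consonant (bulafrip → bulafrippus, zuwfotzet → zuwfotzettus) double the final consonant and add -us.
The other pattern: stems ending in a vowel add go- … -oth around the stem.
So wuphukep → wuphukeppus.

wuphukeppus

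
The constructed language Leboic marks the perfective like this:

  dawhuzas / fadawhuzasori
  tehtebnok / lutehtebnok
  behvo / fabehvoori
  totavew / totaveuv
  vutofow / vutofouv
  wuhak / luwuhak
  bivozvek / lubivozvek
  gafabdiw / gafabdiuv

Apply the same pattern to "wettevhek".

totavew and bivozvek both have last vowel 'e' yet inflect differently (totaveuv, lubivozvek), so the last vowel is not what conditions the rule; the final letter is.
"wettevhek" ends in -k. The stems ending in -k (bivozvek → lubivozvek, tehtebnok → lutehtebnok, wuhak → luwuhak) add the prefix lu-.
The other patterns: stems ending in -w drop the final letter and add -uv; stems ending in -o or -s add fa- … -ori around the stem.
So wettevhek → luwettevhek.

luwettevhek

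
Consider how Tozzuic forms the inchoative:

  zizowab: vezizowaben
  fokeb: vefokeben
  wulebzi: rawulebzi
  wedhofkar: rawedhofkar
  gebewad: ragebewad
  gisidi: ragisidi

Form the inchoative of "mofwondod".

"mofwondod" ends in -d. The one such stem in the data (gebewad → ragebewad) adds the prefix ra-, so the same rule applies.
The other pattern: stems ending in -b add ve- … -en around the stem.
So mofwondod → ramofwondod.

ramofwondod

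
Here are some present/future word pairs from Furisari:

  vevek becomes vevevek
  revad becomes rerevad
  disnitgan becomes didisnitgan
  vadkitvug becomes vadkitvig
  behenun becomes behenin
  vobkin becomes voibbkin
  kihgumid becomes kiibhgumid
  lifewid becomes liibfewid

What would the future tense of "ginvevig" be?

"ginvevig" has last vowel 'i'. The stems whose last vowel is 'i' (vobkin → voibbkin, kihgumid → kiibhgumid, lifewid → liibfewid) insert -ib- after the first vowel.
The other patterns: stems whose last vowel is 'u' change the last vowel to 'i'; stems whose last vowel is 'a' or 'e' repeat the first consonant+vowel as a prefix.
So ginvevig → giibnvevig.

giibnvevig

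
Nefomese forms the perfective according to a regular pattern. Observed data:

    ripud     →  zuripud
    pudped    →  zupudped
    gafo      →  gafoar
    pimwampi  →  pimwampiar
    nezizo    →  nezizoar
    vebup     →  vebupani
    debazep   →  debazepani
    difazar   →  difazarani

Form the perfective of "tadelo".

ripud and vebup both have last vowel 'u' yet inflect differently (zuripud, vebupani), so the last vowel is not what conditions the rule; the final letter is.
"tadelo" ends in -o. The stems ending in -o (gafo → gafoar, nezizo → nezizoar) add -ar.
The other patterns: stems ending in -d add the prefix zu-; stems ending in -p or -r add -ani.
So tadelo → tadeloar.

tadeloar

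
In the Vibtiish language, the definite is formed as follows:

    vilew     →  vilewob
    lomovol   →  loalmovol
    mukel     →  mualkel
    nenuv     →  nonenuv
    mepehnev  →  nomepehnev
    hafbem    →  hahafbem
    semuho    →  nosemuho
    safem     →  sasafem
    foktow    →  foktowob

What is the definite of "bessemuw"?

mukel and hafbem both have last vowel 'e' yet inflect differently (mualkel, hahafbem), so the last vowel is not what conditions the rule; the final letter is.
"bessemuw" ends in -w. The stems ending in -w (vilew → vilewob, foktow → foktowob) add -ob.
So bessemuw → bessemuwob.

bessemuwob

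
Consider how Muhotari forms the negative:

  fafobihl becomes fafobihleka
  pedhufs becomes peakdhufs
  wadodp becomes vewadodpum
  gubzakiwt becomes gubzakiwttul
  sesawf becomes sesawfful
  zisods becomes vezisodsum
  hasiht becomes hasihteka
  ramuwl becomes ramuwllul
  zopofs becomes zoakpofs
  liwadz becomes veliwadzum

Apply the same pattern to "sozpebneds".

hasiht and gubzakiwt both end in -t yet inflect differently (hasihteka, gubzakiwttul), so the final letter is not what conditions the rule; the second-to-last letter is.
"sozpebneds" has second-to-last letter 'd'. The stems whose second-to-last letter is 'd' (zisods → vezisodsum, wadodp → vewadodpum, liwadz → veliwadzum) add ve- … -um around the stem.
So sozpebneds → vesozpebnedsum.

vesozpebnedsum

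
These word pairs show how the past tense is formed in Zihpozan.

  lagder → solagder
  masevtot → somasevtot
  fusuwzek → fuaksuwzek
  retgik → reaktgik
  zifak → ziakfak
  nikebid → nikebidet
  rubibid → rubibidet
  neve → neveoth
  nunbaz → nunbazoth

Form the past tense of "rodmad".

lagder and fusuwzek both have last vowel 'e' yet inflect differently (solagder, fuaksuwzek), so the last vowel is not what conditions the rule; the final letter is.
"rodmad" ends in -d. The stems ending in -d (nikebid → nikebidet, rubibid → rubibidet) add -et.
The other patterns: stems ending in -r or -t add the prefix so-; stems ending in -k insert -ak- after the first vowel; stems ending in -e or -z add -oth.
So rodmad → rodmadet.

rodmadet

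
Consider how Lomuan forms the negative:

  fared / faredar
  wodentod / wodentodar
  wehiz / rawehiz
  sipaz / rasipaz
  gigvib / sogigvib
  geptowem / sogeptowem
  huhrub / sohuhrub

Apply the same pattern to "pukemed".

pukemedar

"pukemed" ends in -d. The stems ending in -d (fared → faredar, wodentod → wodentodar) add -ar.
So pukemed → pukemedar.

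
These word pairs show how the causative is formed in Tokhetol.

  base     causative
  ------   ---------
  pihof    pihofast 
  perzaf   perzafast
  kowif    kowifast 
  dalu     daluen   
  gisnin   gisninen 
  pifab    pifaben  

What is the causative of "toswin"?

toswinen

kowif and gisnin both have last vowel 'i' yet inflect differently (kowifast, gisninen), so the last vowel is not what conditions the rule; the final letter is.
"toswin" ends in -n. The one such stem in the data (gisnin → gisninen) adds -en, so the same rule applies.
So toswin → toswinen.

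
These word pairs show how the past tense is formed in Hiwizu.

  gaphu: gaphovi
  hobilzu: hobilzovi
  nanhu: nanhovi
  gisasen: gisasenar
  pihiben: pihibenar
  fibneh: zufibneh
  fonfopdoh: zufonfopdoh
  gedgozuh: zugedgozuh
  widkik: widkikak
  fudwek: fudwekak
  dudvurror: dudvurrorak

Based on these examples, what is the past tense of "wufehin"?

"wufehin" ends in -n. The stems ending in -n (gisasen → gisasenar, pihiben → pihibenar) add -ar.
The other patterns: stems ending in -u drop the final letter and add -ovi; stems ending in -h add the prefix zu-; stems ending in -k or -r add -ak.
So wufehin → wufehinar.

wufehinar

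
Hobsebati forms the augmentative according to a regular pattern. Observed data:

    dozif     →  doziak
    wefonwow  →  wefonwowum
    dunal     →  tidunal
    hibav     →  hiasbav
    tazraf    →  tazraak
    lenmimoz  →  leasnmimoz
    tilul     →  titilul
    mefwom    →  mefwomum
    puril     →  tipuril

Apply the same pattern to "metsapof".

dunal and tazraf both have last vowel 'a' yet inflect differently (tidunal, tazraak), so the last vowel is not what conditions the rule; the final letter is.
"metsapof" ends in -f. The stems ending in -f (tazraf → tazraak, dozif → doziak) drop the final letter and add -ak.
So metsapof → metsapoak.

metsapoak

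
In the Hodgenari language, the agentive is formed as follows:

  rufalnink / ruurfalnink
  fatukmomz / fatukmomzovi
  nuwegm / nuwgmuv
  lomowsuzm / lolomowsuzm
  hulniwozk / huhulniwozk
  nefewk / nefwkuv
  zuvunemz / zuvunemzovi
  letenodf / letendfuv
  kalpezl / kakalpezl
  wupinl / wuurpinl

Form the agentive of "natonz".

hulniwozk and rufalnink both end in -k yet inflect differently (huhulniwozk, ruurfalnink), so the final letter is not what conditions the rule; the second-to-last letter is.
"natonz" has second-to-last letter 'n'. The stems whose second-to-last letter is 'n' (rufalnink → ruurfalnink, wupinl → wuurpinl) insert -ur- after the first vowel.
So natonz → naurtonz.

naurtonz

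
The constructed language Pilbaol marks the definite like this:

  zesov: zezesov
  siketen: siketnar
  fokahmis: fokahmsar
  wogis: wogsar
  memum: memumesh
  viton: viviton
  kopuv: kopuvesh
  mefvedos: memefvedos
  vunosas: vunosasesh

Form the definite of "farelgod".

fafarelgod

vunosas and mefvedos both end in -s yet inflect differently (vunosasesh, memefvedos), so the final letter is not what conditions the rule; the last vowel is.
"farelgod" has last vowel 'o'. The stems whose last vowel is 'o' (mefvedos → memefvedos, zesov → zezesov, viton → viviton) repeat the first consonant+vowel as a prefix.
So farelgod → fafarelgod.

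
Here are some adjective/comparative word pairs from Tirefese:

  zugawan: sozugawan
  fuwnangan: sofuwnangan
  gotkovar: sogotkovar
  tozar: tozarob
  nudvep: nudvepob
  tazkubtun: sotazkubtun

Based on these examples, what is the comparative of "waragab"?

gotkovar and tozar both end in -r yet inflect differently (sogotkovar, tozarob), so the final letter is not what conditions the rule; the number of vowels is.
"waragab" has 3 vowels. The stems with 3 vowels (zugawan → sozugawan, gotkovar → sogotkovar, fuwnangan → sofuwnangan) add the prefix so-.
The other pattern: stems with 2 vowels add -ob.
So waragab → sowaragab.

sowaragab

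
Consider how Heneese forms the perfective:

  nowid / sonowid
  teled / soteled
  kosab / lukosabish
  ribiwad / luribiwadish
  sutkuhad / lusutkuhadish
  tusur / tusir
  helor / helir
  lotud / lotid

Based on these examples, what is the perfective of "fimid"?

sofimid

"fimid" has last vowel 'i'. The one such stem in the data (nowid → sonowid) adds the prefix so-, so the same rule applies.
The other patterns: stems whose last vowel is 'a' add lu- … -ish around the stem; stems whose last vowel is 'o' or 'u' change the last vowel to 'i'.
So fimid → sofimid.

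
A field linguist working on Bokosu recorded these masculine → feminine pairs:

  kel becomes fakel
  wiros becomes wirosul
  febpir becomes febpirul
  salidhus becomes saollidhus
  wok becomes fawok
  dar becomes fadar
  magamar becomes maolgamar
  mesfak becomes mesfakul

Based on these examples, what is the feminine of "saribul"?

"saribul" has 3 vowels. The stems with 3 vowels (magamar → maolgamar, salidhus → saollidhus) insert -ol- after the first vowel.
The other patterns: stems with 1 vowel add the prefix fa-; stems with 2 vowels add -ul.
So saribul → saolribul.

saolribul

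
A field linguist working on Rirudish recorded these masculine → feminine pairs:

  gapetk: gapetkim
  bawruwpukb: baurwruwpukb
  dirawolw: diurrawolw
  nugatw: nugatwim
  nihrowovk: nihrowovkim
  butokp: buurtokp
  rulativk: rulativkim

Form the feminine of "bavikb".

baurvikb

nugatw and dirawolw both end in -w yet inflect differently (nugatwim, diurrawolw), so the final letter is not what conditions the rule; the second-to-last letter is.
"bavikb" has second-to-last letter 'k'. The stems whose second-to-last letter is 'k' (bawruwpukb → baurwruwpukb, butokp → buurtokp) insert -ur- after the first vowel.
So bavikb → baurvikb.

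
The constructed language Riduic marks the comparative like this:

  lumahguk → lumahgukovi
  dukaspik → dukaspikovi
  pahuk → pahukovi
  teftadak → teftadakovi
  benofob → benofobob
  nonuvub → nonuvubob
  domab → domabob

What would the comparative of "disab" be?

"disab" ends in -b. The stems ending in -b (benofob → benofobob, nonuvub → nonuvubob, domab → domabob) add -ob.
The other pattern: stems ending in -k add -ovi.
So disab → disabob.

disabob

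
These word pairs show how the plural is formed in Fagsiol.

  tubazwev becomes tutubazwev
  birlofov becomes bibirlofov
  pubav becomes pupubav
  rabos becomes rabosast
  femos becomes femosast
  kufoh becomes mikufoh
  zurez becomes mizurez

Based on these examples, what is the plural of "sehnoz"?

misehnoz

"sehnoz" ends in -z. The one such stem in the data (zurez → mizurez) adds the prefix mi-, so the same rule applies.
The other patterns: stems ending in -v repeat the first consonant+vowel as a prefix; stems ending in -s add -ast.
So sehnoz → misehnoz.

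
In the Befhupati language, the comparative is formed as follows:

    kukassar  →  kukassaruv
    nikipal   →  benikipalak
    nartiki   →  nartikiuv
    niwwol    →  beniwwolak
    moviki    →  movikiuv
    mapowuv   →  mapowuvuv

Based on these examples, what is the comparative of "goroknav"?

nikipal and kukassar both have last vowel 'a' yet inflect differently (benikipalak, kukassaruv), so the last vowel is not what conditions the rule; the final letter is.
"goroknav" ends in -v. The one such stem in the data (mapowuv → mapowuvuv) adds -uv, so the same rule applies.
So goroknav → goroknavuv.

goroknavuv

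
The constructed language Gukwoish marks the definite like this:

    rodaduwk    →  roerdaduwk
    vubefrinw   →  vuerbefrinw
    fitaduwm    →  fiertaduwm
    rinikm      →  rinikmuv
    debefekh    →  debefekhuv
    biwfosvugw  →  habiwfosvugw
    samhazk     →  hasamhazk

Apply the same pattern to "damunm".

fitaduwm and rinikm both end in -m yet inflect differently (fiertaduwm, rinikmuv), so the final letter is not what conditions the rule; the second-to-last letter is.
"damunm" has second-to-last letter 'n'. The one such stem in the data (vubefrinw → vuerbefrinw) inserts -er- after the first vowel (as do rodaduwk, fitaduwm), so the same rule applies.
So damunm → daermunm.

daermunm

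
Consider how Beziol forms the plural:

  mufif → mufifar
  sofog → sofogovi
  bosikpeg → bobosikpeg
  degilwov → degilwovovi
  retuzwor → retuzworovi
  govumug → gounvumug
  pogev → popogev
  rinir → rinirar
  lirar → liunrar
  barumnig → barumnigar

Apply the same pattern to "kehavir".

kehavirar

"kehavir" has last vowel 'i'. The stems whose last vowel is 'i' (barumnig → barumnigar, mufif → mufifar, rinir → rinirar) add -ar.
So kehavir → kehavirar.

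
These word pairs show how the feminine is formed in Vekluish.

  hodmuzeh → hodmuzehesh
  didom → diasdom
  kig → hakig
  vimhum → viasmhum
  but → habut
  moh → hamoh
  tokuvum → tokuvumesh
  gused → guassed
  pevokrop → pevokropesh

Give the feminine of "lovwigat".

lovwigatesh

vimhum and tokuvum both end in -m yet inflect differently (viasmhum, tokuvumesh), so the final letter is not what conditions the rule; the number of vowels is.
"lovwigat" has 3 vowels. The stems with 3 vowels (tokuvum → tokuvumesh, pevokrop → pevokropesh, hodmuzeh → hodmuzehesh) add -esh.
The other patterns: stems with 1 vowel add the prefix ha-; stems with 2 vowels insert -as- after the first vowel.
So lovwigat → lovwigatesh.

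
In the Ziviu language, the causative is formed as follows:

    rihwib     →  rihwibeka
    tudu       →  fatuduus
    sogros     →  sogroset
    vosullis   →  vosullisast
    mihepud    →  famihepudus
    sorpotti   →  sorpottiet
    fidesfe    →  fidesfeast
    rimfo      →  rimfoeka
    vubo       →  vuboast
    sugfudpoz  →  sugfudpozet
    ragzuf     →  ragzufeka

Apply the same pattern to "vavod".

vavodast

"vavod" begins with v-. The stems beginning with v- (vosullis → vosullisast, vubo → vuboast) add -ast.
The other patterns: stems beginning with s- add -et; stems beginning with r- add -eka; stems beginning with m- or t- add fa- … -us around the stem.
So vavod → vavodast.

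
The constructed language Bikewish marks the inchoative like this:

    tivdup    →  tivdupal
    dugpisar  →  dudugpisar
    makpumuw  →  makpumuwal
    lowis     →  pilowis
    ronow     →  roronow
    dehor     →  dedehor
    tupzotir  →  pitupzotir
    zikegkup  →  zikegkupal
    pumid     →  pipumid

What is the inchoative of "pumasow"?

"pumasow" has last vowel 'o'. The stems whose last vowel is 'o' (ronow → roronow, dehor → dedehor) repeat the first consonant+vowel as a prefix.
The other patterns: stems whose last vowel is 'i' add the prefix pi-; stems whose last vowel is 'u' add -al.
So pumasow → pupumasow.

pupumasow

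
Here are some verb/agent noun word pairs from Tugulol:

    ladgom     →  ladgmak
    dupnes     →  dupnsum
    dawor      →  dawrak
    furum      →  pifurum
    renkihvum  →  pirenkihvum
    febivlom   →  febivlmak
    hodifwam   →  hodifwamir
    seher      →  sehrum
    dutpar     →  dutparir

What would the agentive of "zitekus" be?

pizitekus

furum and ladgom both end in -m yet inflect differently (pifurum, ladgmak), so the final letter is not what conditions the rule; the last vowel is.
"zitekus" has last vowel 'u'. The stems whose last vowel is 'u' (furum → pifurum, renkihvum → pirenkihvum) add the prefix pi-.
The other patterns: stems whose last vowel is 'e' delete the last vowel and add -um; stems whose last vowel is 'o' delete the last vowel and add -ak; stems whose last vowel is 'a' add -ir.
So zitekus → pizitekus.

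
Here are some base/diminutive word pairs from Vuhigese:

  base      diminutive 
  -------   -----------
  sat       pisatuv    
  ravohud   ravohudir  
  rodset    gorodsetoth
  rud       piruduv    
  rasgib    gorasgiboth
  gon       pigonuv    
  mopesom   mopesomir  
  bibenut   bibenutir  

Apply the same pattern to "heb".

pihebuv

sat and rodset both end in -t yet inflect differently (pisatuv, gorodsetoth), so the final letter is not what conditions the rule; the number of vowels is.
"heb" has 1 vowel. The stems with 1 vowel (sat → pisatuv, gon → pigonuv, rud → piruduv) add pi- … -uv around the stem.
So heb → pihebuv.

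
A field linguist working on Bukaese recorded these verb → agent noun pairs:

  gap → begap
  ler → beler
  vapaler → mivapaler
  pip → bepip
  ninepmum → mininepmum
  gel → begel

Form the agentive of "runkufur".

mirunkufur

ler and vapaler both end in -r yet inflect differently (beler, mivapaler), so the final letter is not what conditions the rule; the number of vowels is.
"runkufur" has 3 vowels. The stems with 3 vowels (ninepmum → mininepmum, vapaler → mivapaler) add the prefix mi-.
The other pattern: stems with 1 vowel add the prefix be-.
So runkufur → mirunkufur.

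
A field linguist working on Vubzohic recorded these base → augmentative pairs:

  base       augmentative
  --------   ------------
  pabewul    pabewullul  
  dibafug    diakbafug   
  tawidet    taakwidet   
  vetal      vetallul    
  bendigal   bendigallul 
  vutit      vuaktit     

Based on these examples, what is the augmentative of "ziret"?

ziakret

pabewul and dibafug both have last vowel 'u' yet inflect differently (pabewullul, diakbafug), so the last vowel is not what conditions the rule; the final letter is.
"ziret" ends in -t. The stems ending in -t (tawidet → taakwidet, vutit → vuaktit) insert -ak- after the first vowel.
So ziret → ziakret.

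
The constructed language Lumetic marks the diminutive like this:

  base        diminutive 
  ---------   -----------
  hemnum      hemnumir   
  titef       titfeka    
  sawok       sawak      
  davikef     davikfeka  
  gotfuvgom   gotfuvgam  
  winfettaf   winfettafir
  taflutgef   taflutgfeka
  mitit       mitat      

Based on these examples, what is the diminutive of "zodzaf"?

zodzafir

"zodzaf" has last vowel 'a'. The one such stem in the data (winfettaf → winfettafir) adds -ir, so the same rule applies.
The other patterns: stems whose last vowel is 'e' delete the last vowel and add -eka; stems whose last vowel is 'i' or 'o' change the last vowel to 'a'.
So zodzaf → zodzafir.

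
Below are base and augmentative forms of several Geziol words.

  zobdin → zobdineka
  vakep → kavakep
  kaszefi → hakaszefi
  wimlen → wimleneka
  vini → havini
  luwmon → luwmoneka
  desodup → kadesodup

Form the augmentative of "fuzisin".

"fuzisin" ends in -n. The stems ending in -n (luwmon → luwmoneka, zobdin → zobdineka, wimlen → wimleneka) add -eka.
So fuzisin → fuzisineka.

fuzisineka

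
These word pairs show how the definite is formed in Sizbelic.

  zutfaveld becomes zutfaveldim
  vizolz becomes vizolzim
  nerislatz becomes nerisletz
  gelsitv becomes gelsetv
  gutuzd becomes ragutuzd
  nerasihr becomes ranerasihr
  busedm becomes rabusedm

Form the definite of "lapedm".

ralapedm

"lapedm" has second-to-last letter 'd'. The one such stem in the data (busedm → rabusedm) adds the prefix ra-, so the same rule applies.
So lapedm → ralapedm.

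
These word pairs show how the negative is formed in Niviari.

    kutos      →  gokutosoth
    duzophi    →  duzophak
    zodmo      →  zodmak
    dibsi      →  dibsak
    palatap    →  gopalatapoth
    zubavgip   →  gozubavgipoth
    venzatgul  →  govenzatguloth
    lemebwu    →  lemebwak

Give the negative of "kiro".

zubavgip and duzophi both have last vowel 'i' yet inflect differently (gozubavgipoth, duzophak), so the last vowel is not what conditions the rule; whether the stem ends in a vowel or a consonant is.
"kiro" ends in a vowel. The stems ending in a vowel (duzophi → duzophak, zodmo → zodmak, dibsi → dibsak) drop the final letter and add -ak.
The other pattern: stems ending in a consonant add go- … -oth around the stem.
So kiro → kirak.

kirak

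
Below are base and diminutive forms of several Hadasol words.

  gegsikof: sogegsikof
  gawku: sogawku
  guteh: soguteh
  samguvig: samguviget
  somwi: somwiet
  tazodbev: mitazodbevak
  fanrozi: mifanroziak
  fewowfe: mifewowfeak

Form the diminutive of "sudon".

"sudon" begins with s-. The stems beginning with s- (samguvig → samguviget, somwi → somwiet) add -et.
The other patterns: stems beginning with g- add the prefix so-; stems beginning with f- or t- add mi- … -ak around the stem.
So sudon → sudonet.

sudonet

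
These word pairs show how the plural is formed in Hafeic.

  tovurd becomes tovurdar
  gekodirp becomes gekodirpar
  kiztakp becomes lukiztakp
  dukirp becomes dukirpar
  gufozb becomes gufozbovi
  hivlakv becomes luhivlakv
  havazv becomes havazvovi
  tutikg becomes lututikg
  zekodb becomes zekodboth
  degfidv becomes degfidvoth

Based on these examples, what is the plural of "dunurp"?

dunurpar

kiztakp and gekodirp both end in -p yet inflect differently (lukiztakp, gekodirpar), so the final letter is not what conditions the rule; the second-to-last letter is.
"dunurp" has second-to-last letter 'r'. The stems whose second-to-last letter is 'r' (gekodirp → gekodirpar, dukirp → dukirpar, tovurd → tovurdar) add -ar.
So dunurp → dunurpar.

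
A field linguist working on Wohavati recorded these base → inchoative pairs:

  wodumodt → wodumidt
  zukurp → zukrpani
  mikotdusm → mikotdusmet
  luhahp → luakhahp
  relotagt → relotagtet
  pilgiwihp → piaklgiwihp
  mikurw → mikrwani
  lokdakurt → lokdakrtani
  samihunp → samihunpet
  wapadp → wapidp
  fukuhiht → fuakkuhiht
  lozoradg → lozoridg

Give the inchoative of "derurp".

derrpani

pilgiwihp and zukurp both end in -p yet inflect differently (piaklgiwihp, zukrpani), so the final letter is not what conditions the rule; the second-to-last letter is.
"derurp" has second-to-last letter 'r'. The stems whose second-to-last letter is 'r' (zukurp → zukrpani, mikurw → mikrwani, lokdakurt → lokdakrtani) delete the last vowel and add -ani.
So derurp → derrpani.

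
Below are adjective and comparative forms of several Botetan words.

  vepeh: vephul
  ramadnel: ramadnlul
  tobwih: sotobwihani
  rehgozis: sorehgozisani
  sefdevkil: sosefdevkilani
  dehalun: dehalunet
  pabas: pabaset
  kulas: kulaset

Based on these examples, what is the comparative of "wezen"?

weznul

vepeh and tobwih both end in -h yet inflect differently (vephul, sotobwihani), so the final letter is not what conditions the rule; the last vowel is.
"wezen" has last vowel 'e'. The stems whose last vowel is 'e' (vepeh → vephul, ramadnel → ramadnlul) delete the last vowel and add -ul.
The other patterns: stems whose last vowel is 'i' add so- … -ani around the stem; stems whose last vowel is 'a' or 'u' add -et.
So wezen → weznul.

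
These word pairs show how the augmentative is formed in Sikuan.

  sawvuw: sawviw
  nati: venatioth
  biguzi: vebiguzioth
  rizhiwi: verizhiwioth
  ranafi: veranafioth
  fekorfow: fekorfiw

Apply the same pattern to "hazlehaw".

hazlehiw

nati and sawvuw both have 2 vowels yet inflect differently (venatioth, sawviw), so the number of vowels is not what conditions the rule; the final letter is.
"hazlehaw" ends in -w. The stems ending in -w (sawvuw → sawviw, fekorfow → fekorfiw) change the last vowel to 'i'.
The other pattern: stems ending in -i add ve- … -oth around the stem.
So hazlehaw → hazlehiw.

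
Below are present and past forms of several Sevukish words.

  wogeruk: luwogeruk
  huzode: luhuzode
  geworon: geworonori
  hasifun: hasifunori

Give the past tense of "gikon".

gikonori

wogeruk and hasifun both have last vowel 'u' yet inflect differently (luwogeruk, hasifunori), so the last vowel is not what conditions the rule; the final letter is.
"gikon" ends in -n. The stems ending in -n (geworon → geworonori, hasifun → hasifunori) add -ori.
So gikon → gikonori.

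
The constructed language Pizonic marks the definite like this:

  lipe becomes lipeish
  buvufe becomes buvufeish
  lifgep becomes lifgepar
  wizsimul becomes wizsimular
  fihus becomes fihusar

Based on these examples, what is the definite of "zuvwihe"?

"zuvwihe" ends in a vowel. The stems ending in a vowel (lipe → lipeish, buvufe → buvufeish) add -ish.
The other pattern: stems ending in a consonant add -ar.
So zuvwihe → zuvwiheish.

zuvwiheish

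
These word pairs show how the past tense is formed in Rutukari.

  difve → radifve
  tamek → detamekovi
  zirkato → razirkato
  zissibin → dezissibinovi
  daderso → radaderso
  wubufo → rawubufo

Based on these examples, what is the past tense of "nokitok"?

denokitokovi

difve and tamek both have last vowel 'e' yet inflect differently (radifve, detamekovi), so the last vowel is not what conditions the rule; whether the stem ends in a vowel or a consonant is.
"nokitok" ends in a consonant. The stems ending in a consonant (tamek → detamekovi, zissibin → dezissibinovi) add de- … -ovi around the stem.
The other pattern: stems ending in a vowel add the prefix ra-.
So nokitok → denokitokovi.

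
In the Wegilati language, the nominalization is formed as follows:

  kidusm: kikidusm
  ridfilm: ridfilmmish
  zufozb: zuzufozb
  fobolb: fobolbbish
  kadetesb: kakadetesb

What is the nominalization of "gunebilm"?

ridfilm and kidusm both end in -m yet inflect differently (ridfilmmish, kikidusm), so the final letter is not what conditions the rule; the second-to-last letter is.
"gunebilm" has second-to-last letter 'l'. The stems whose second-to-last letter is 'l' (ridfilm → ridfilmmish, fobolb → fobolbbish) double the final consonant and add -ish.
The other pattern: stems whose second-to-last letter is 's' or 'z' repeat the first consonant+vowel as a prefix.
So gunebilm → gunebilmmish.

gunebilmmish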